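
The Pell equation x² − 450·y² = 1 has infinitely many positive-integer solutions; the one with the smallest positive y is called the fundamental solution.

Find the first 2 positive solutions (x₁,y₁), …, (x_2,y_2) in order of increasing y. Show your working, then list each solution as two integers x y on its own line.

√450 → a₀=21, period (4,1,2,4,2,1,4,42); ℓ=8 even so k=7
a_0=21:  p_0=21·1+0=21,  q_0=21·0+1=1
a_1=4:  p_1=4·21+1=85,  q_1=4·1+0=4
a_2=1:  p_2=1·85+21=106,  q_2=1·4+1=5
a_3=2:  p_3=2·106+85=297,  q_3=2·5+4=14
a_4=4:  p_4=4·297+106=1294,  q_4=4·14+5=61
…
a_6=1:  p_6=1·2885+1294=4179,  q_6=1·136+61=197
a_7=4:  p_7=4·4179+2885=19601,  q_7=4·197+136=924
(x₁, y₁) = (19601, 924);  19601² − 450·924² = 1 ✓
n=2: (19601,924)∘(19601,924) = (19601·19601+450·924·924, 19601·924+924·19601) = (768398401,36222648)

19601 924
768398401 36222648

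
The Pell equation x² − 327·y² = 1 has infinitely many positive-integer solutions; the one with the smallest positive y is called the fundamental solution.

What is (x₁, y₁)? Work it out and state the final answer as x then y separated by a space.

[18; 12,36] for √327; ℓ=2 ⇒ convergent index 1
step 0: (18, 1)  from 18·(1,0) + (0,1)
step 1: (217, 12)  from 12·(18,1) + (1,0)
fundamental: x₁=217, y₁=12  (since 47089 − 327·144 = 1)

217 12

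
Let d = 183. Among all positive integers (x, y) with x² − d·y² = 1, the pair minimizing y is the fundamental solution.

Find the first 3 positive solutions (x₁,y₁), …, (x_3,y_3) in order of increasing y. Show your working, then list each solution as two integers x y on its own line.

[13; 1,1,8,1,1,26] for √183; ℓ=6 ⇒ convergent index 5
a_0=13:  p_0=13·1+0=13,  q_0=13·0+1=1
…
a_2=1:  p_2=1·14+13=27,  q_2=1·1+1=2
…
a_4=1:  p_4=1·230+27=257,  q_4=1·17+2=19
a_5=1:  p_5=1·257+230=487,  q_5=1·19+17=36
→ (487, 36).  Check: 487²=237169, 183·36²=237168, difference 1.
(487+36√183)^2 = 474337 + 35064√183
(487+36√183)^3 = 462003751 + 34152300√183

487 36
474337 35064
462003751 34152300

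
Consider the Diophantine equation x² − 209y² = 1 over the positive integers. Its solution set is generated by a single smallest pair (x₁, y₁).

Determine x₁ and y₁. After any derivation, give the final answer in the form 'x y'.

√209 = [14; 2,5,3,2,3,5,2,28, …], period ℓ=8 (even) → k=7
step 0: (14, 1)  from 14·(1,0) + (0,1)
step 1: (29, 2)  from 2·(14,1) + (1,0)
step 2: (159, 11)  from 5·(29,2) + (14,1)
step 3: (506, 35)  from 3·(159,11) + (29,2)
step 4: (1171, 81)  from 2·(506,35) + (159,11)
…
step 6: (21266, 1471)  from 5·(4019,278) + (1171,81)
step 7: (46551, 3220)  from 2·(21266,1471) + (4019,278)
(x₁, y₁) = (46551, 3220);  46551² − 209·3220² = 1 ✓

46551 3220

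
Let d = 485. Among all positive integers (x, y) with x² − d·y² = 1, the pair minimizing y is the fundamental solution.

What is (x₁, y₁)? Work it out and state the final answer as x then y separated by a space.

d=485: √d = [22; 44] (ℓ=1, odd), read p_1/q_1
k=0  a_k=22  p_k/q_k = 22/1
k=1  a_k=44  p_k/q_k = 969/44
(x₁, y₁) = (969, 44);  969² − 485·44² = 1 ✓

969 44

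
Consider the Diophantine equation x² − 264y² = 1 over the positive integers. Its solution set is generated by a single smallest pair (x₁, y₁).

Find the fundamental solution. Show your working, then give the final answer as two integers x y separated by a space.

65 4

[16; 4,32] for √264; ℓ=2 ⇒ convergent index 1
a_0=16:  p_0=16·1+0=16,  q_0=16·0+1=1
a_1=4:  p_1=4·16+1=65,  q_1=4·1+0=4
→ (65, 4).  Check: 65²=4225, 264·4²=4224, difference 1.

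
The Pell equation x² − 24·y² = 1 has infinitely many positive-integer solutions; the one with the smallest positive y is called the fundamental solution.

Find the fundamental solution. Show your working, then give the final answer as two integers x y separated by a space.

d=24: √d = [4; 1,8] (ℓ=2, even), read p_1/q_1
i=0: a=4 ⇒ p=4, q=1
i=1: a=1 ⇒ p=5, q=1
fundamental: x₁=5, y₁=1  (since 25 − 24·1 = 1)

5 1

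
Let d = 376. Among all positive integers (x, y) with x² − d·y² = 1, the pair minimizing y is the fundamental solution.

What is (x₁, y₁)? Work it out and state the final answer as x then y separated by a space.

2143295 110532

[19; 2,1,1,3,1,…,1,2,38] for √376; ℓ=16 ⇒ convergent index 15
i=0: a=19 ⇒ p=19, q=1
i=1: a=2 ⇒ p=39, q=2
…
i=6: a=2 ⇒ p=1241, q=64
…
i=8: a=4 ⇒ p=12953, q=668
…
i=14: a=1 ⇒ p=837427, q=43187
i=15: a=2 ⇒ p=2143295, q=110532
fundamental: x₁=2143295, y₁=110532  (since 4593713457025 − 376·12217323024 = 1)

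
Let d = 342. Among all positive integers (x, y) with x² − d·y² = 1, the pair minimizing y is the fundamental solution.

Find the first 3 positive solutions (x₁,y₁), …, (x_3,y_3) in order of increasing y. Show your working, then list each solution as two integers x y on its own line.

[18; 2,36] for √342; ℓ=2 ⇒ convergent index 1
a_0=18:  p_0=18·1+0=18,  q_0=18·0+1=1
a_1=2:  p_1=2·18+1=37,  q_1=2·1+0=2
→ (37, 2).  Check: 37²=1369, 342·2²=1368, difference 1.
n=2: (37,2)∘(37,2) = (37·37+342·2·2, 37·2+2·37) = (2737,148)
n=3: (2737,148)∘(37,2) = (37·2737+342·2·148, 37·148+2·2737) = (202501,10950)

37 2
2737 148
202501 10950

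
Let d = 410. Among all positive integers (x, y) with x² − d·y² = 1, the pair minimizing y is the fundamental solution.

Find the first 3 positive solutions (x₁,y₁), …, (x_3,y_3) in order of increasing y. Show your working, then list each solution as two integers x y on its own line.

[20; 4,40] for √410; ℓ=2 ⇒ convergent index 1
k=0  a_k=20  p_k/q_k = 20/1
k=1  a_k=4  p_k/q_k = 81/4
(x₁, y₁) = (81, 4);  81² − 410·4² = 1 ✓
(x_2, y_2) = (81·81 + 410·4·4, 81·4 + 4·81) = (13121, 648)
(x_3, y_3) = (81·13121 + 410·4·648, 81·648 + 4·13121) = (2125521, 104972)

81 4
13121 648
2125521 104972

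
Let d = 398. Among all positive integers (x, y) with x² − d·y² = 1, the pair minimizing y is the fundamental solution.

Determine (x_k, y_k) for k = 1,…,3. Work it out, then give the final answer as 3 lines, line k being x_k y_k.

399 20
318401 15960
254083599 12736060

√398 = [19; 1,18,1,38, …], period ℓ=4 (even) → k=3
i=0: a=19 ⇒ p=19, q=1
…
i=2: a=18 ⇒ p=379, q=19
i=3: a=1 ⇒ p=399, q=20
fundamental: x₁=399, y₁=20  (since 159201 − 398·400 = 1)
k=2:  x_2 = 399·399+398·20·20 = 318401,  y_2 = 399·20+20·399 = 15960
k=3:  x_3 = 399·318401+398·20·15960 = 254083599,  y_3 = 399·15960+20·318401 = 12736060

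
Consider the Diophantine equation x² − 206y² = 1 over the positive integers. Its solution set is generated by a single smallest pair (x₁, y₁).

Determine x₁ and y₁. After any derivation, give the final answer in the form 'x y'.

59535 4148

[14; 2,1,5,14,5,1,2,28] for √206; ℓ=8 ⇒ convergent index 7
i=0: a=14 ⇒ p=14, q=1
…
i=2: a=1 ⇒ p=43, q=3
…
i=4: a=14 ⇒ p=3459, q=241
i=5: a=5 ⇒ p=17539, q=1222
i=6: a=1 ⇒ p=20998, q=1463
i=7: a=2 ⇒ p=59535, q=4148
→ (59535, 4148).  Check: 59535²=3544416225, 206·4148²=3544416224, difference 1.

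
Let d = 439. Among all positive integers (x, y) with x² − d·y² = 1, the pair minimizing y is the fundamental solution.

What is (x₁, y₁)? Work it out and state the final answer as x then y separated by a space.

440 21

√439 → a₀=20, period (1,19,1,40); ℓ=4 even so k=3
i=0: a=20 ⇒ p=20, q=1
…
i=2: a=19 ⇒ p=419, q=20
i=3: a=1 ⇒ p=440, q=21
(x₁, y₁) = (440, 21);  440² − 439·21² = 1 ✓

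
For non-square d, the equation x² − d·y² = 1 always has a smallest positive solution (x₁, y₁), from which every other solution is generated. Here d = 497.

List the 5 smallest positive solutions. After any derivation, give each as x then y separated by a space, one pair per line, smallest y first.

1201887 53912
2889064721537 129592263888
6944658661946678751 311510514535059400
16693389930459326703284737 748800875565868281911712
40127136686692992928199618718687 1799948075862157952969508541688

[22; 3,2,2,5,6,5,2,2,3,44] for √497; ℓ=10 ⇒ convergent index 9
k=0  a_k=22  p_k/q_k = 22/1
k=1  a_k=3  p_k/q_k = 67/3
k=2  a_k=2  p_k/q_k = 156/7
k=3  a_k=2  p_k/q_k = 379/17
k=4  a_k=5  p_k/q_k = 2051/92
…
k=7  a_k=2  p_k/q_k = 143637/6443
k=8  a_k=2  p_k/q_k = 352750/15823
k=9  a_k=3  p_k/q_k = 1201887/53912
(x₁, y₁) = (1201887, 53912);  1201887² − 497·53912² = 1 ✓
(x_2, y_2) = (1201887·1201887 + 497·53912·53912, 1201887·53912 + 53912·1201887) = (2889064721537, 129592263888)
(x_3, y_3) = (1201887·2889064721537 + 497·53912·129592263888, 1201887·129592263888 + 53912·2889064721537) = (6944658661946678751, 311510514535059400)
(x_4, y_4) = (1201887·6944658661946678751 + 497·53912·311510514535059400, 1201887·311510514535059400 + 53912·6944658661946678751) = (16693389930459326703284737, 748800875565868281911712)
(x_5, y_5) = (1201887·16693389930459326703284737 + 497·53912·748800875565868281911712, 1201887·748800875565868281911712 + 53912·16693389930459326703284737) = (40127136686692992928199618718687, 1799948075862157952969508541688)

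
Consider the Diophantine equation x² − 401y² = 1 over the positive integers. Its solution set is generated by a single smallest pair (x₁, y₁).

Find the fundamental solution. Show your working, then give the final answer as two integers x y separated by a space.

√401 → a₀=20, period (40); ℓ=1 odd so k=1
step 0: (20, 1)  from 20·(1,0) + (0,1)
step 1: (801, 40)  from 40·(20,1) + (1,0)
(x₁, y₁) = (801, 40);  801² − 401·40² = 1 ✓

801 40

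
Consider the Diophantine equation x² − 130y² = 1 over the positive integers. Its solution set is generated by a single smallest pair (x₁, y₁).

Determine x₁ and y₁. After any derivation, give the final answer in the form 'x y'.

6499 570

[11; 2,2,22] for √130; ℓ=3 ⇒ convergent index 5
a_0=11:  p_0=11·1+0=11,  q_0=11·0+1=1
…
a_4=2:  p_4=2·1277+57=2611,  q_4=2·112+5=229
a_5=2:  p_5=2·2611+1277=6499,  q_5=2·229+112=570
(x₁, y₁) = (6499, 570);  6499² − 130·570² = 1 ✓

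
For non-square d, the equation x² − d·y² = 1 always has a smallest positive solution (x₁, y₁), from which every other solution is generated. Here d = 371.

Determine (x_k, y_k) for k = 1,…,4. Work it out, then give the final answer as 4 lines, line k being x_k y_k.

1695 88
5746049 298320
19479104415 1011304712
66034158220801 3428322675360

d=371: √d = [19; 3,1,4,1,3,38] (ℓ=6, even), read p_5/q_5
step 0: (19, 1)  from 19·(1,0) + (0,1)
step 1: (58, 3)  from 3·(19,1) + (1,0)
step 2: (77, 4)  from 1·(58,3) + (19,1)
step 3: (366, 19)  from 4·(77,4) + (58,3)
step 4: (443, 23)  from 1·(366,19) + (77,4)
step 5: (1695, 88)  from 3·(443,23) + (366,19)
→ (1695, 88).  Check: 1695²=2873025, 371·88²=2873024, difference 1.
(x_2, y_2) = (1695·1695 + 371·88·88, 1695·88 + 88·1695) = (5746049, 298320)
(x_3, y_3) = (1695·5746049 + 371·88·298320, 1695·298320 + 88·5746049) = (19479104415, 1011304712)
(x_4, y_4) = (1695·19479104415 + 371·88·1011304712, 1695·1011304712 + 88·19479104415) = (66034158220801, 3428322675360)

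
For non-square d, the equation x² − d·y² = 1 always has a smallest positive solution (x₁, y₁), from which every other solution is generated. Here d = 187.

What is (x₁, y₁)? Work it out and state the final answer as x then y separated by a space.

√187 → a₀=13, period (1,2,13,2,1,26); ℓ=6 even so k=5
step 0: (13, 1)  from 13·(1,0) + (0,1)
…
step 2: (41, 3)  from 2·(14,1) + (13,1)
step 3: (547, 40)  from 13·(41,3) + (14,1)
step 4: (1135, 83)  from 2·(547,40) + (41,3)
step 5: (1682, 123)  from 1·(1135,83) + (547,40)
fundamental: x₁=1682, y₁=123  (since 2829124 − 187·15129 = 1)

1682 123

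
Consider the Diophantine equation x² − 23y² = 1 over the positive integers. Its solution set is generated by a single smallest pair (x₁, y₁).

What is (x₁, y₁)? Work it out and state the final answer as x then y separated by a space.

[4; 1,3,1,8] for √23; ℓ=4 ⇒ convergent index 3
i=0: a=4 ⇒ p=4, q=1
i=1: a=1 ⇒ p=5, q=1
i=2: a=3 ⇒ p=19, q=4
i=3: a=1 ⇒ p=24, q=5
fundamental: x₁=24, y₁=5  (since 576 − 23·25 = 1)

24 5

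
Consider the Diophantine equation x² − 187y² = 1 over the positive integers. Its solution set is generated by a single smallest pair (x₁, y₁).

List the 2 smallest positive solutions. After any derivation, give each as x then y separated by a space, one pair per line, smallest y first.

[13; 1,2,13,2,1,26] for √187; ℓ=6 ⇒ convergent index 5
i=0: a=13 ⇒ p=13, q=1
i=1: a=1 ⇒ p=14, q=1
i=2: a=2 ⇒ p=41, q=3
i=3: a=13 ⇒ p=547, q=40
i=4: a=2 ⇒ p=1135, q=83
i=5: a=1 ⇒ p=1682, q=123
→ (1682, 123).  Check: 1682²=2829124, 187·123²=2829123, difference 1.
(x_2, y_2) = (1682·1682 + 187·123·123, 1682·123 + 123·1682) = (5658247, 413772)

1682 123
5658247 413772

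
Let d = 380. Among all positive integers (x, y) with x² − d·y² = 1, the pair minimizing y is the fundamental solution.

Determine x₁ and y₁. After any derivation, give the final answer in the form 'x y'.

[19; 2,38] for √380; ℓ=2 ⇒ convergent index 1
i=0: a=19 ⇒ p=19, q=1
i=1: a=2 ⇒ p=39, q=2
fundamental: x₁=39, y₁=2  (since 1521 − 380·4 = 1)

39 2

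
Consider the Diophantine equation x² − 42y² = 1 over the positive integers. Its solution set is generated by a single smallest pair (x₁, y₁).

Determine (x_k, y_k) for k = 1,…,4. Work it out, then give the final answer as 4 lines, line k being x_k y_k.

13 2
337 52
8749 1350
227137 35048

d=42: √d = [6; 2,12] (ℓ=2, even), read p_1/q_1
i=0: a=6 ⇒ p=6, q=1
i=1: a=2 ⇒ p=13, q=2
fundamental: x₁=13, y₁=2  (since 169 − 42·4 = 1)
(x_2, y_2) = (13·13 + 42·2·2, 13·2 + 2·13) = (337, 52)
(x_3, y_3) = (13·337 + 42·2·52, 13·52 + 2·337) = (8749, 1350)
(x_4, y_4) = (13·8749 + 42·2·1350, 13·1350 + 2·8749) = (227137, 35048)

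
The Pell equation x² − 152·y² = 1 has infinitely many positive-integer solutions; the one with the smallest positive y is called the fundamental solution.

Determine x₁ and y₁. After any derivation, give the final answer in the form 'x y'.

37 3

[12; 3,24] for √152; ℓ=2 ⇒ convergent index 1
a_0=12:  p_0=12·1+0=12,  q_0=12·0+1=1
a_1=3:  p_1=3·12+1=37,  q_1=3·1+0=3
(x₁, y₁) = (37, 3);  37² − 152·3² = 1 ✓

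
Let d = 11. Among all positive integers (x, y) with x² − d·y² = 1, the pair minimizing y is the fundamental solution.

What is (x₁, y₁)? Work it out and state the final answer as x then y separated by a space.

10 3

√11 → a₀=3, period (3,6); ℓ=2 even so k=1
a_0=3:  p_0=3·1+0=3,  q_0=3·0+1=1
a_1=3:  p_1=3·3+1=10,  q_1=3·1+0=3
fundamental: x₁=10, y₁=3  (since 100 − 11·9 = 1)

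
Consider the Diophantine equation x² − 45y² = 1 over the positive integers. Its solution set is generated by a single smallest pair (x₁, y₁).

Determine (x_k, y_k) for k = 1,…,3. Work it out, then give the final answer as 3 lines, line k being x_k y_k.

161 24
51841 7728
16692641 2488392

√45 → a₀=6, period (1,2,2,2,1,12); ℓ=6 even so k=5
step 0: (6, 1)  from 6·(1,0) + (0,1)
step 1: (7, 1)  from 1·(6,1) + (1,0)
step 2: (20, 3)  from 2·(7,1) + (6,1)
…
step 4: (114, 17)  from 2·(47,7) + (20,3)
step 5: (161, 24)  from 1·(114,17) + (47,7)
(x₁, y₁) = (161, 24);  161² − 45·24² = 1 ✓
n=2: (161,24)∘(161,24) = (161·161+45·24·24, 161·24+24·161) = (51841,7728)
n=3: (51841,7728)∘(161,24) = (161·51841+45·24·7728, 161·7728+24·51841) = (16692641,2488392)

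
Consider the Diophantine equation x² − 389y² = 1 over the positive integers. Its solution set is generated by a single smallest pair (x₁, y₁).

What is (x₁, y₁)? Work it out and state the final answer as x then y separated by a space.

3287049 166660

√389 → a₀=19, period (1,2,1,1,1,1,2,1,38); ℓ=9 odd so k=17
step 0: (19, 1)  from 19·(1,0) + (0,1)
…
step 2: (59, 3)  from 2·(20,1) + (19,1)
step 3: (79, 4)  from 1·(59,3) + (20,1)
…
step 12: (202418, 10263)  from 1·(151493,7681) + (50925,2582)
…
step 16: (2376809, 120509)  from 2·(910240,46151) + (556329,28207)
step 17: (3287049, 166660)  from 1·(2376809,120509) + (910240,46151)
fundamental: x₁=3287049, y₁=166660  (since 10804691128401 − 389·27775555600 = 1)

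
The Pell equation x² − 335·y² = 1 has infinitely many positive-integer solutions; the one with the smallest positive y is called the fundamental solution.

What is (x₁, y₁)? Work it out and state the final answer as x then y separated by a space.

[18; 3,3,3,36] for √335; ℓ=4 ⇒ convergent index 3
k=0  a_k=18  p_k/q_k = 18/1
k=1  a_k=3  p_k/q_k = 55/3
k=2  a_k=3  p_k/q_k = 183/10
k=3  a_k=3  p_k/q_k = 604/33
(x₁, y₁) = (604, 33);  604² − 335·33² = 1 ✓

604 33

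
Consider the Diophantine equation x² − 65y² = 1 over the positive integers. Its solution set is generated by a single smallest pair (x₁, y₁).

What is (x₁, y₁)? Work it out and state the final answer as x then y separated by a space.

129 16

[8; 16] for √65; ℓ=1 ⇒ convergent index 1
i=0: a=8 ⇒ p=8, q=1
i=1: a=16 ⇒ p=129, q=16
fundamental: x₁=129, y₁=16  (since 16641 − 65·256 = 1)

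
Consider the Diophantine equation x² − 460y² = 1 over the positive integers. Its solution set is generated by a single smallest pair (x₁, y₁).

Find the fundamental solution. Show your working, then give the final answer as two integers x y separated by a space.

2535751 118230

[21; 2,4,3,1,2,10,2,1,3,4,2,42] for √460; ℓ=12 ⇒ convergent index 11
step 0: (21, 1)  from 21·(1,0) + (0,1)
…
step 2: (193, 9)  from 4·(43,2) + (21,1)
…
step 4: (815, 38)  from 1·(622,29) + (193,9)
…
step 6: (23335, 1088)  from 10·(2252,105) + (815,38)
…
step 9: (265693, 12388)  from 3·(72257,3369) + (48922,2281)
step 10: (1135029, 52921)  from 4·(265693,12388) + (72257,3369)
step 11: (2535751, 118230)  from 2·(1135029,52921) + (265693,12388)
fundamental: x₁=2535751, y₁=118230  (since 6430033134001 − 460·13978332900 = 1)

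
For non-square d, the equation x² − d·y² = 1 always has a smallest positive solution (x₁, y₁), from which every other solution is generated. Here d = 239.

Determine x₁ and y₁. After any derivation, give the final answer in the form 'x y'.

6195120 400729

[15; 2,5,1,2,4,15,4,2,1,5,2,30] for √239; ℓ=12 ⇒ convergent index 11
step 0: (15, 1)  from 15·(1,0) + (0,1)
step 1: (31, 2)  from 2·(15,1) + (1,0)
…
step 3: (201, 13)  from 1·(170,11) + (31,2)
…
step 5: (2489, 161)  from 4·(572,37) + (201,13)
step 6: (37907, 2452)  from 15·(2489,161) + (572,37)
…
step 8: (346141, 22390)  from 2·(154117,9969) + (37907,2452)
step 9: (500258, 32359)  from 1·(346141,22390) + (154117,9969)
step 10: (2847431, 184185)  from 5·(500258,32359) + (346141,22390)
step 11: (6195120, 400729)  from 2·(2847431,184185) + (500258,32359)
→ (6195120, 400729).  Check: 6195120²=38379511814400, 239·400729²=38379511814399, difference 1.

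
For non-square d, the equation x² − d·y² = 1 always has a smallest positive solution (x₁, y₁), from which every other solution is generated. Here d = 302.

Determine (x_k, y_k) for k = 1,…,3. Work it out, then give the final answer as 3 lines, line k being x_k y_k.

4276623 246092
36579008568257 2104885414632
312869258720405635599 18003602753159249380

[17; 2,1,1,1,4,…,1,2,34] for √302; ℓ=16 ⇒ convergent index 15
i=0: a=17 ⇒ p=17, q=1
…
i=3: a=1 ⇒ p=87, q=5
…
i=6: a=2 ⇒ p=1425, q=82
…
i=8: a=16 ⇒ p=34513, q=1986
…
i=10: a=2 ⇒ p=107675, q=6196
i=11: a=4 ⇒ p=467281, q=26889
…
i=14: a=1 ⇒ p=1617193, q=93059
i=15: a=2 ⇒ p=4276623, q=246092
→ (4276623, 246092).  Check: 4276623²=18289504284129, 302·246092²=18289504284128, difference 1.
n=2: (4276623,246092)∘(4276623,246092) = (4276623·4276623+302·246092·246092, 4276623·246092+246092·4276623) = (36579008568257,2104885414632)
n=3: (36579008568257,2104885414632)∘(4276623,246092) = (4276623·36579008568257+302·246092·2104885414632, 4276623·2104885414632+246092·36579008568257) = (312869258720405635599,18003602753159249380)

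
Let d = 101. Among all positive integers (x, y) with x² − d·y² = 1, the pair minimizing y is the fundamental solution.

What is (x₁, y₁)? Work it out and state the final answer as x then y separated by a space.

201 20

√101 → a₀=10, period (20); ℓ=1 odd so k=1
a_0=10:  p_0=10·1+0=10,  q_0=10·0+1=1
a_1=20:  p_1=20·10+1=201,  q_1=20·1+0=20
(x₁, y₁) = (201, 20);  201² − 101·20² = 1 ✓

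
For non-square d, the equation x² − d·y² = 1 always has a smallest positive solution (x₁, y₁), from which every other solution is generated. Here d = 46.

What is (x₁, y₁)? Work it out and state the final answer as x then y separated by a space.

d=46: √d = [6; 1,3,1,1,2,6,2,1,1,3,1,12] (ℓ=12, even), read p_11/q_11
step 0: (6, 1)  from 6·(1,0) + (0,1)
step 1: (7, 1)  from 1·(6,1) + (1,0)
…
step 6: (997, 147)  from 6·(156,23) + (61,9)
…
step 10: (19038, 2807)  from 3·(5297,781) + (3147,464)
step 11: (24335, 3588)  from 1·(19038,2807) + (5297,781)
→ (24335, 3588).  Check: 24335²=592192225, 46·3588²=592192224, difference 1.

24335 3588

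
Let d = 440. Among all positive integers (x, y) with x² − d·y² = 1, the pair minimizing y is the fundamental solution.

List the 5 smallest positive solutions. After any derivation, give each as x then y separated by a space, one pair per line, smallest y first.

√440 = [20; 1,40, …], period ℓ=2 (even) → k=1
k=0  a_k=20  p_k/q_k = 20/1
k=1  a_k=1  p_k/q_k = 21/1
→ (21, 1).  Check: 21²=441, 440·1²=440, difference 1.
(21+1√440)^2 = 881 + 42√440
(21+1√440)^3 = 36981 + 1763√440
(21+1√440)^4 = 1552321 + 74004√440
(21+1√440)^5 = 65160501 + 3106405√440

21 1
881 42
36981 1763
1552321 74004
65160501 3106405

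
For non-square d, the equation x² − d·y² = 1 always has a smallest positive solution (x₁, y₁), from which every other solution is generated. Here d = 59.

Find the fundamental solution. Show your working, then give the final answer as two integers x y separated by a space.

530 69

[7; 1,2,7,2,1,14] for √59; ℓ=6 ⇒ convergent index 5
k=0  a_k=7  p_k/q_k = 7/1
k=1  a_k=1  p_k/q_k = 8/1
k=2  a_k=2  p_k/q_k = 23/3
k=3  a_k=7  p_k/q_k = 169/22
k=4  a_k=2  p_k/q_k = 361/47
k=5  a_k=1  p_k/q_k = 530/69
fundamental: x₁=530, y₁=69  (since 280900 − 59·4761 = 1)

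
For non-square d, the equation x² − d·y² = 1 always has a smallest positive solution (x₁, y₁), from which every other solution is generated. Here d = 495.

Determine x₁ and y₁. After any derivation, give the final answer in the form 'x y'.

√495 = [22; 4,44, …], period ℓ=2 (even) → k=1
k=0  a_k=22  p_k/q_k = 22/1
k=1  a_k=4  p_k/q_k = 89/4
fundamental: x₁=89, y₁=4  (since 7921 − 495·16 = 1)

89 4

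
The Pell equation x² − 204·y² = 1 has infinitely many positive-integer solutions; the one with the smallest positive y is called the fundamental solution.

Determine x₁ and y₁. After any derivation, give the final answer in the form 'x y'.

d=204: √d = [14; 3,1,1,6,1,1,3,28] (ℓ=8, even), read p_7/q_7
k=0  a_k=14  p_k/q_k = 14/1
…
k=4  a_k=6  p_k/q_k = 657/46
k=5  a_k=1  p_k/q_k = 757/53
k=6  a_k=1  p_k/q_k = 1414/99
k=7  a_k=3  p_k/q_k = 4999/350
→ (4999, 350).  Check: 4999²=24990001, 204·350²=24990000, difference 1.

4999 350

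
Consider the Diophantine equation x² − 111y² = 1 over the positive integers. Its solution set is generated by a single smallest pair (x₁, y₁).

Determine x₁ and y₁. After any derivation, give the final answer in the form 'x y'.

295 28

d=111: √d = [10; 1,1,6,1,1,20] (ℓ=6, even), read p_5/q_5
a_0=10:  p_0=10·1+0=10,  q_0=10·0+1=1
…
a_2=1:  p_2=1·11+10=21,  q_2=1·1+1=2
a_3=6:  p_3=6·21+11=137,  q_3=6·2+1=13
a_4=1:  p_4=1·137+21=158,  q_4=1·13+2=15
a_5=1:  p_5=1·158+137=295,  q_5=1·15+13=28
(x₁, y₁) = (295, 28);  295² − 111·28² = 1 ✓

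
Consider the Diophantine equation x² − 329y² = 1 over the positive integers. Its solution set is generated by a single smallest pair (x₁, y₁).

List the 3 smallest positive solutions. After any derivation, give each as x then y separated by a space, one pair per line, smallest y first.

[18; 7,4,2,1,1,4,1,1,2,4,7,36] for √329; ℓ=12 ⇒ convergent index 11
a_0=18:  p_0=18·1+0=18,  q_0=18·0+1=1
a_1=7:  p_1=7·18+1=127,  q_1=7·1+0=7
a_2=4:  p_2=4·127+18=526,  q_2=4·7+1=29
…
a_5=1:  p_5=1·1705+1179=2884,  q_5=1·94+65=159
a_6=4:  p_6=4·2884+1705=13241,  q_6=4·159+94=730
…
a_8=1:  p_8=1·16125+13241=29366,  q_8=1·889+730=1619
…
a_10=4:  p_10=4·74857+29366=328794,  q_10=4·4127+1619=18127
a_11=7:  p_11=7·328794+74857=2376415,  q_11=7·18127+4127=131016
→ (2376415, 131016).  Check: 2376415²=5647348252225, 329·131016²=5647348252224, difference 1.
k=2:  x_2 = 2376415·2376415+329·131016·131016 = 11294696504449,  y_2 = 2376415·131016+131016·2376415 = 622696775280
k=3:  x_3 = 2376415·11294696504449+329·131016·622696775280 = 53681772387237964255,  y_3 = 2376415·622696775280+131016·11294696504449 = 2959571914453911384

2376415 131016
11294696504449 622696775280
53681772387237964255 2959571914453911384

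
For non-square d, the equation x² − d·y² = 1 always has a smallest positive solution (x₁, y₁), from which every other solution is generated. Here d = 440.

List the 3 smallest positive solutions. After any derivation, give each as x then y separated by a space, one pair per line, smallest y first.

[20; 1,40] for √440; ℓ=2 ⇒ convergent index 1
a_0=20:  p_0=20·1+0=20,  q_0=20·0+1=1
a_1=1:  p_1=1·20+1=21,  q_1=1·1+0=1
→ (21, 1).  Check: 21²=441, 440·1²=440, difference 1.
k=2:  x_2 = 21·21+440·1·1 = 881,  y_2 = 21·1+1·21 = 42
k=3:  x_3 = 21·881+440·1·42 = 36981,  y_3 = 21·42+1·881 = 1763

21 1
881 42
36981 1763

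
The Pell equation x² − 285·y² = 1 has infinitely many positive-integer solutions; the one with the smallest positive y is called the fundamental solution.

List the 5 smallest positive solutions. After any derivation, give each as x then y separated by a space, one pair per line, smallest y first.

√285 → a₀=16, period (1,7,2,7,1,32); ℓ=6 even so k=5
step 0: (16, 1)  from 16·(1,0) + (0,1)
…
step 4: (2144, 127)  from 7·(287,17) + (135,8)
step 5: (2431, 144)  from 1·(2144,127) + (287,17)
→ (2431, 144).  Check: 2431²=5909761, 285·144²=5909760, difference 1.
k=2:  x_2 = 2431·2431+285·144·144 = 11819521,  y_2 = 2431·144+144·2431 = 700128
k=3:  x_3 = 2431·11819521+285·144·700128 = 57466508671,  y_3 = 2431·700128+144·11819521 = 3404022192
k=4:  x_4 = 2431·57466508671+285·144·3404022192 = 279402153338881,  y_4 = 2431·3404022192+144·57466508671 = 16550355197376
k=5:  x_5 = 2431·279402153338881+285·144·16550355197376 = 1358453212067130751,  y_5 = 2431·16550355197376+144·279402153338881 = 80467823565619920

2431 144
11819521 700128
57466508671 3404022192
279402153338881 16550355197376
1358453212067130751 80467823565619920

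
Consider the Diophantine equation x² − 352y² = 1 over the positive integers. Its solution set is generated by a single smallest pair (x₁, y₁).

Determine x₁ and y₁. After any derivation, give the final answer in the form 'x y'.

√352 = [18; 1,3,5,9,5,3,1,36, …], period ℓ=8 (even) → k=7
a_0=18:  p_0=18·1+0=18,  q_0=18·0+1=1
a_1=1:  p_1=1·18+1=19,  q_1=1·1+0=1
…
a_3=5:  p_3=5·75+19=394,  q_3=5·4+1=21
a_4=9:  p_4=9·394+75=3621,  q_4=9·21+4=193
…
a_6=3:  p_6=3·18499+3621=59118,  q_6=3·986+193=3151
a_7=1:  p_7=1·59118+18499=77617,  q_7=1·3151+986=4137
(x₁, y₁) = (77617, 4137);  77617² − 352·4137² = 1 ✓

77617 4137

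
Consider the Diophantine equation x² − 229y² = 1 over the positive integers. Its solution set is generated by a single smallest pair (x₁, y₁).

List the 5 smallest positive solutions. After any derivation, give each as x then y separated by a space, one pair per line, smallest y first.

5848201 386460
68402909872801 4520191516920
800067931842043513801 52869977098885735380
9357916158133073035999171201 618388505879356792878585840
109453949267819191656474935990205001 7232920556944267680961578290412300

√229 = [15; 7,1,1,7,30, …], period ℓ=5 (odd) → k=9
i=0: a=15 ⇒ p=15, q=1
i=1: a=7 ⇒ p=106, q=7
i=2: a=1 ⇒ p=121, q=8
i=3: a=1 ⇒ p=227, q=15
i=4: a=7 ⇒ p=1710, q=113
i=5: a=30 ⇒ p=51527, q=3405
i=6: a=7 ⇒ p=362399, q=23948
i=7: a=1 ⇒ p=413926, q=27353
i=8: a=1 ⇒ p=776325, q=51301
i=9: a=7 ⇒ p=5848201, q=386460
fundamental: x₁=5848201, y₁=386460  (since 34201454936401 − 229·149351331600 = 1)
n=2: (5848201,386460)∘(5848201,386460) = (5848201·5848201+229·386460·386460, 5848201·386460+386460·5848201) = (68402909872801,4520191516920)
n=3: (68402909872801,4520191516920)∘(5848201,386460) = (5848201·68402909872801+229·386460·4520191516920, 5848201·4520191516920+386460·68402909872801) = (800067931842043513801,52869977098885735380)
n=4: (800067931842043513801,52869977098885735380)∘(5848201,386460) = (5848201·800067931842043513801+229·386460·52869977098885735380, 5848201·52869977098885735380+386460·800067931842043513801) = (9357916158133073035999171201,618388505879356792878585840)
n=5: (9357916158133073035999171201,618388505879356792878585840)∘(5848201,386460) = (5848201·9357916158133073035999171201+229·386460·618388505879356792878585840, 5848201·618388505879356792878585840+386460·9357916158133073035999171201) = (109453949267819191656474935990205001,7232920556944267680961578290412300)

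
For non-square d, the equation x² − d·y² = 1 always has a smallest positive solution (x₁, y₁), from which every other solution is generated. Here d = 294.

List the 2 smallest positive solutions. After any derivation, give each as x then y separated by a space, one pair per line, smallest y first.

4801 280
46099201 2688560

[17; 6,1,4,1,6,34] for √294; ℓ=6 ⇒ convergent index 5
step 0: (17, 1)  from 17·(1,0) + (0,1)
step 1: (103, 6)  from 6·(17,1) + (1,0)
step 2: (120, 7)  from 1·(103,6) + (17,1)
step 3: (583, 34)  from 4·(120,7) + (103,6)
step 4: (703, 41)  from 1·(583,34) + (120,7)
step 5: (4801, 280)  from 6·(703,41) + (583,34)
→ (4801, 280).  Check: 4801²=23049601, 294·280²=23049600, difference 1.
k=2:  x_2 = 4801·4801+294·280·280 = 46099201,  y_2 = 4801·280+280·4801 = 2688560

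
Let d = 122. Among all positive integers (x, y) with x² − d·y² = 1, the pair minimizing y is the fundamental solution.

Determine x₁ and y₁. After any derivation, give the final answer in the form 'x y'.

[11; 22] for √122; ℓ=1 ⇒ convergent index 1
k=0  a_k=11  p_k/q_k = 11/1
k=1  a_k=22  p_k/q_k = 243/22
(x₁, y₁) = (243, 22);  243² − 122·22² = 1 ✓

243 22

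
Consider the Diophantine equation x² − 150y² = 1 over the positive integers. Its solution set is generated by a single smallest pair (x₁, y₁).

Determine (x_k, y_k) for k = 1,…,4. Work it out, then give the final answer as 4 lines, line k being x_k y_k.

49 4
4801 392
470449 38412
46099201 3763984

√150 → a₀=12, period (4,24); ℓ=2 even so k=1
i=0: a=12 ⇒ p=12, q=1
i=1: a=4 ⇒ p=49, q=4
(x₁, y₁) = (49, 4);  49² − 150·4² = 1 ✓
(49+4√150)^2 = 4801 + 392√150
(49+4√150)^3 = 470449 + 38412√150
(49+4√150)^4 = 46099201 + 3763984√150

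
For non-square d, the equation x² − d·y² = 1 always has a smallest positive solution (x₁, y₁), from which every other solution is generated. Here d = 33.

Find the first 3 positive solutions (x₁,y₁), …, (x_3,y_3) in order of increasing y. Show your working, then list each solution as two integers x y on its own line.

23 4
1057 184
48599 8460

√33 = [5; 1,2,1,10, …], period ℓ=4 (even) → k=3
k=0  a_k=5  p_k/q_k = 5/1
…
k=2  a_k=2  p_k/q_k = 17/3
k=3  a_k=1  p_k/q_k = 23/4
→ (23, 4).  Check: 23²=529, 33·4²=528, difference 1.
k=2:  x_2 = 23·23+33·4·4 = 1057,  y_2 = 23·4+4·23 = 184
k=3:  x_3 = 23·1057+33·4·184 = 48599,  y_3 = 23·184+4·1057 = 8460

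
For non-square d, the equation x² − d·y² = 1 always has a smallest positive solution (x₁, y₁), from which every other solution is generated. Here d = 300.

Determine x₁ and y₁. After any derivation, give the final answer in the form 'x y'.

d=300: √d = [17; 3,8,3,34] (ℓ=4, even), read p_3/q_3
a_0=17:  p_0=17·1+0=17,  q_0=17·0+1=1
a_1=3:  p_1=3·17+1=52,  q_1=3·1+0=3
a_2=8:  p_2=8·52+17=433,  q_2=8·3+1=25
a_3=3:  p_3=3·433+52=1351,  q_3=3·25+3=78
→ (1351, 78).  Check: 1351²=1825201, 300·78²=1825200, difference 1.

1351 78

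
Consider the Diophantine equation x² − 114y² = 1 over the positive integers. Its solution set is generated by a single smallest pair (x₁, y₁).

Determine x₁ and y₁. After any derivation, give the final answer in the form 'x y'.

1025 96

[10; 1,2,10,2,1,20] for √114; ℓ=6 ⇒ convergent index 5
k=0  a_k=10  p_k/q_k = 10/1
k=1  a_k=1  p_k/q_k = 11/1
k=2  a_k=2  p_k/q_k = 32/3
k=3  a_k=10  p_k/q_k = 331/31
k=4  a_k=2  p_k/q_k = 694/65
k=5  a_k=1  p_k/q_k = 1025/96
fundamental: x₁=1025, y₁=96  (since 1050625 − 114·9216 = 1)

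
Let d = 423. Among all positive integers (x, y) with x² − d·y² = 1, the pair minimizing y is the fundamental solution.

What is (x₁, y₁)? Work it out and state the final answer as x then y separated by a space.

[20; 1,1,3,4,3,1,1,40] for √423; ℓ=8 ⇒ convergent index 7
k=0  a_k=20  p_k/q_k = 20/1
k=1  a_k=1  p_k/q_k = 21/1
…
k=3  a_k=3  p_k/q_k = 144/7
k=4  a_k=4  p_k/q_k = 617/30
k=5  a_k=3  p_k/q_k = 1995/97
k=6  a_k=1  p_k/q_k = 2612/127
k=7  a_k=1  p_k/q_k = 4607/224
→ (4607, 224).  Check: 4607²=21224449, 423·224²=21224448, difference 1.

4607 224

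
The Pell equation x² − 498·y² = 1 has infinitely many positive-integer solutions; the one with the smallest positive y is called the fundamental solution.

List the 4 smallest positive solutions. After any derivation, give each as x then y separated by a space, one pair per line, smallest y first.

179777 8056
64639539457 2896567024
23241404969742401 1041472259739240
8356540122426119709697 374465516875386131936

[22; 3,6,22,6,3,44] for √498; ℓ=6 ⇒ convergent index 5
k=0  a_k=22  p_k/q_k = 22/1
k=1  a_k=3  p_k/q_k = 67/3
…
k=3  a_k=22  p_k/q_k = 9395/421
k=4  a_k=6  p_k/q_k = 56794/2545
k=5  a_k=3  p_k/q_k = 179777/8056
→ (179777, 8056).  Check: 179777²=32319769729, 498·8056²=32319769728, difference 1.
(179777+8056√498)^2 = 64639539457 + 2896567024√498
(179777+8056√498)^3 = 23241404969742401 + 1041472259739240√498
(179777+8056√498)^4 = 8356540122426119709697 + 374465516875386131936√498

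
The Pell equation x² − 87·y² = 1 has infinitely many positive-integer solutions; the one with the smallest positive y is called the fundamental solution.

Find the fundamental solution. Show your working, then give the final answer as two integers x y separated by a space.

√87 = [9; 3,18, …], period ℓ=2 (even) → k=1
k=0  a_k=9  p_k/q_k = 9/1
k=1  a_k=3  p_k/q_k = 28/3
(x₁, y₁) = (28, 3);  28² − 87·3² = 1 ✓

28 3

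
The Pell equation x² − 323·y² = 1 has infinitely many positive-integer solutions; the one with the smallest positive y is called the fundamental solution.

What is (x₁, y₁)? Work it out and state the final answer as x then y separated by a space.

√323 = [17; 1,34, …], period ℓ=2 (even) → k=1
k=0  a_k=17  p_k/q_k = 17/1
k=1  a_k=1  p_k/q_k = 18/1
→ (18, 1).  Check: 18²=324, 323·1²=323, difference 1.

18 1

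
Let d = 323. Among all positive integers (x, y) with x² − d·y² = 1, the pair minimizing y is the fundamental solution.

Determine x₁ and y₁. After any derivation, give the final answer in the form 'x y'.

18 1

√323 = [17; 1,34, …], period ℓ=2 (even) → k=1
a_0=17:  p_0=17·1+0=17,  q_0=17·0+1=1
a_1=1:  p_1=1·17+1=18,  q_1=1·1+0=1
→ (18, 1).  Check: 18²=324, 323·1²=323, difference 1.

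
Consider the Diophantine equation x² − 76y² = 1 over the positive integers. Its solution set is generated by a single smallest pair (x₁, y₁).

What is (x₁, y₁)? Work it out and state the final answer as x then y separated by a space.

57799 6630

d=76: √d = [8; 1,2,1,1,5,4,5,1,1,2,1,16] (ℓ=12, even), read p_11/q_11
step 0: (8, 1)  from 8·(1,0) + (0,1)
step 1: (9, 1)  from 1·(8,1) + (1,0)
step 2: (26, 3)  from 2·(9,1) + (8,1)
…
step 4: (61, 7)  from 1·(35,4) + (26,3)
…
step 9: (16311, 1871)  from 1·(8866,1017) + (7445,854)
step 10: (41488, 4759)  from 2·(16311,1871) + (8866,1017)
step 11: (57799, 6630)  from 1·(41488,4759) + (16311,1871)
(x₁, y₁) = (57799, 6630);  57799² − 76·6630² = 1 ✓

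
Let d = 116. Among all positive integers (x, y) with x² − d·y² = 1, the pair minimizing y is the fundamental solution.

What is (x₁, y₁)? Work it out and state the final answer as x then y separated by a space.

9801 910

√116 → a₀=10, period (1,3,2,1,4,1,2,3,1,20); ℓ=10 even so k=9
i=0: a=10 ⇒ p=10, q=1
i=1: a=1 ⇒ p=11, q=1
i=2: a=3 ⇒ p=43, q=4
…
i=6: a=1 ⇒ p=797, q=74
i=7: a=2 ⇒ p=2251, q=209
i=8: a=3 ⇒ p=7550, q=701
i=9: a=1 ⇒ p=9801, q=910
(x₁, y₁) = (9801, 910);  9801² − 116·910² = 1 ✓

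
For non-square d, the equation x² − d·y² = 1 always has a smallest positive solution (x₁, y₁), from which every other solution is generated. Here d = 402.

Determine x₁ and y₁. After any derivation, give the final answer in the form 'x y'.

401 20

d=402: √d = [20; 20,40] (ℓ=2, even), read p_1/q_1
k=0  a_k=20  p_k/q_k = 20/1
k=1  a_k=20  p_k/q_k = 401/20
→ (401, 20).  Check: 401²=160801, 402·20²=160800, difference 1.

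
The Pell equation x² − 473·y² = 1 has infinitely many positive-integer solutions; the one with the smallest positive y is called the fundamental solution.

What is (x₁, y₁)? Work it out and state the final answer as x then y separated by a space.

87 4

√473 → a₀=21, period (1,2,1,42); ℓ=4 even so k=3
step 0: (21, 1)  from 21·(1,0) + (0,1)
…
step 2: (65, 3)  from 2·(22,1) + (21,1)
step 3: (87, 4)  from 1·(65,3) + (22,1)
fundamental: x₁=87, y₁=4  (since 7569 − 473·16 = 1)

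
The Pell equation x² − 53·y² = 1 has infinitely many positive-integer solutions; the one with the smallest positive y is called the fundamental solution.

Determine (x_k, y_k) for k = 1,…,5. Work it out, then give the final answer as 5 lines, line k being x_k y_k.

√53 → a₀=7, period (3,1,1,3,14); ℓ=5 odd so k=9
i=0: a=7 ⇒ p=7, q=1
i=1: a=3 ⇒ p=22, q=3
i=2: a=1 ⇒ p=29, q=4
…
i=4: a=3 ⇒ p=182, q=25
i=5: a=14 ⇒ p=2599, q=357
i=6: a=3 ⇒ p=7979, q=1096
…
i=8: a=1 ⇒ p=18557, q=2549
i=9: a=3 ⇒ p=66249, q=9100
fundamental: x₁=66249, y₁=9100  (since 4388930001 − 53·82810000 = 1)
(x_2, y_2) = (66249·66249 + 53·9100·9100, 66249·9100 + 9100·66249) = (8777860001, 1205731800)
(x_3, y_3) = (66249·8777860001 + 53·9100·1205731800, 66249·1205731800 + 9100·8777860001) = (1163048894346249, 159757052027300)
(x_4, y_4) = (66249·1163048894346249 + 53·9100·159757052027300, 66249·159757052027300 + 9100·1163048894346249) = (154101652394311440001, 21167489878307463600)
(x_5, y_5) = (66249·154101652394311440001 + 53·9100·21167489878307463600, 66249·21167489878307463600 + 9100·154101652394311440001) = (20418160737778428282906249, 2804650073736225260045500)

66249 9100
8777860001 1205731800
1163048894346249 159757052027300
154101652394311440001 21167489878307463600
20418160737778428282906249 2804650073736225260045500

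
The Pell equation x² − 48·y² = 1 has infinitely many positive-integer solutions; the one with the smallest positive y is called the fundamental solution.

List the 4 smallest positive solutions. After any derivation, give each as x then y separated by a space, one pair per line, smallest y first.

7 1
97 14
1351 195
18817 2716

d=48: √d = [6; 1,12] (ℓ=2, even), read p_1/q_1
k=0  a_k=6  p_k/q_k = 6/1
k=1  a_k=1  p_k/q_k = 7/1
fundamental: x₁=7, y₁=1  (since 49 − 48·1 = 1)
(x_2, y_2) = (7·7 + 48·1·1, 7·1 + 1·7) = (97, 14)
(x_3, y_3) = (7·97 + 48·1·14, 7·14 + 1·97) = (1351, 195)
(x_4, y_4) = (7·1351 + 48·1·195, 7·195 + 1·1351) = (18817, 2716)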